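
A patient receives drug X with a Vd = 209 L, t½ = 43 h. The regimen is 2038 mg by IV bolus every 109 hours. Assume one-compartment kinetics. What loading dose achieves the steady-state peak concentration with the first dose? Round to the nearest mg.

2463 mg

f = (1/2)^(109/43) ≈ 0.172554; accumulation ratio R = 1/(1−f) ≈ 1.20854.
Loading dose to hit Cmax,ss on first dose: D_load = D_maint·R ≈ 2038 × 1.20854 ≈ 2463.00 mg.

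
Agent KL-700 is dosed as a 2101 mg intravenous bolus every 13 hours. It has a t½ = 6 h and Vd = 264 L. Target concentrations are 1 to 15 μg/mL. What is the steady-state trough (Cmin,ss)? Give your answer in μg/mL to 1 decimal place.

k = ln2/t½ = ln2/6 ≈ 0.115525 h⁻¹; fraction remaining f = e^(−kτ) = e^(−0.115525×13) ≈ 0.2227.
Each bolus raises the concentration by D/Vd = 2101/264 ≈ 7.958 μg/mL.
Steady-state trough Cmin,ss = C₀·f/(1−f) ≈ 7.958 × 0.2227/0.7773 ≈ 2.280 μg/mL.
Trough 2.3 μg/mL vs MEC 1 μg/mL: adequate.

2.3 μg/mL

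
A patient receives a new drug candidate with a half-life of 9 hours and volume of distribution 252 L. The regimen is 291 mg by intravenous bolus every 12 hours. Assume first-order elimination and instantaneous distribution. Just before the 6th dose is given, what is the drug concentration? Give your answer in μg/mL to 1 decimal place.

0.8 μg/mL

f = (1/2)^(τ/t½) = (1/2)^(12/9) ≈ 0.3969.
C₀ = D/Vd = 291/252 ≈ 1.155 μg/mL.
Before the 6th dose, 5 doses have been given. Superposition: Cmin = C₀·(f + f² + … + f^5).
≈ 1.155 × (0.3969 + 0.1575 + 0.0625 + 0.0248 + 0.0098) ≈ 1.155 × 0.6515 ≈ 0.752 μg/mL.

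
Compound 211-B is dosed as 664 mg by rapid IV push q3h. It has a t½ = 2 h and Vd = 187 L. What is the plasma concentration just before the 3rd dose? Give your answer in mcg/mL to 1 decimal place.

f = (1/2)^(τ/t½) = (1/2)^(3/2) ≈ 0.3536.
C₀ = D/Vd = 664/187 ≈ 3.551 mcg/mL.
Before the 3rd dose, 2 doses have been given. Superposition: Cmin = C₀·(f + f²).
≈ 3.551 × (0.3536 + 0.1250) ≈ 3.551 × 0.4786 ≈ 1.700 mcg/mL.

1.7 mcg/mL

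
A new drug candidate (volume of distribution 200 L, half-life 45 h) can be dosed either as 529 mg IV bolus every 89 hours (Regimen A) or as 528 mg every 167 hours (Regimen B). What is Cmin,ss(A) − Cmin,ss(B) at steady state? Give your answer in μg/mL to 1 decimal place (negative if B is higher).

Regimen A: f = (1/2)^(89/45) ≈ 0.2539; Cmin,ss = (529/200)·f/(1−f) ≈ 0.900 μg/mL.
Regimen B: f = (1/2)^(167/45) ≈ 0.0764; Cmin,ss = (528/200)·f/(1−f) ≈ 0.218 μg/mL.
Difference ≈ 0.900 − 0.218 ≈ 0.682 μg/mL.

0.7 μg/mL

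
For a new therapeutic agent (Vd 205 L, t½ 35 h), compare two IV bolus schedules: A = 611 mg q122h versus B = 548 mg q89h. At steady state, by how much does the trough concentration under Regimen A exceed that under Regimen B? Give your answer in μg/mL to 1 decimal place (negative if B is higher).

Regimen A: f = (1/2)^(122/35) ≈ 0.0893; Cmin,ss = (611/205)·f/(1−f) ≈ 0.292 μg/mL.
Regimen B: f = (1/2)^(89/35) ≈ 0.1716; Cmin,ss = (548/205)·f/(1−f) ≈ 0.554 μg/mL.
Difference ≈ 0.292 − 0.554 ≈ -0.262 μg/mL.

-0.3 μg/mL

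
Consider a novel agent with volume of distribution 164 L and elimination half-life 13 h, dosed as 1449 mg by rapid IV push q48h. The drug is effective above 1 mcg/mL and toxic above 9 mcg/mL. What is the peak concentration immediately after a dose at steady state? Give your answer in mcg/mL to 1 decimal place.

9.6 mcg/mL

Over one 48-h interval, 48/13 ≈ 3.6923 half-lives elapse, leaving f ≈ 0.0774 of each dose.
At steady state, accumulation factor R = 1/(1 − e^(−kτ)) ≈ 1.0839.
Each bolus raises the concentration by D/Vd = 1449/164 ≈ 8.835 mcg/mL.
Steady-state peak Cmax,ss = C₀·R ≈ 8.835 × 1.0839 ≈ 9.576 mcg/mL.
Peak 9.6 mcg/mL vs MTC 9 mcg/mL: exceeds toxic threshold.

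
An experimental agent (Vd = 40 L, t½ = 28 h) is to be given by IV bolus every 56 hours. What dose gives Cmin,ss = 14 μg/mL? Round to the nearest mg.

1680 mg

τ/t½ = 56/28 ≈ 2, so f = (1/2)^(56/28) ≈ 0.250000.
Cmin,ss = (D/Vd)·f/(1−f), so D = Cmin,ss·Vd·(1−f)/f.
D = 14 × 40 × (1−f)/f ≈ 14 × 40 × 3.00000 ≈ 1680.00 mg.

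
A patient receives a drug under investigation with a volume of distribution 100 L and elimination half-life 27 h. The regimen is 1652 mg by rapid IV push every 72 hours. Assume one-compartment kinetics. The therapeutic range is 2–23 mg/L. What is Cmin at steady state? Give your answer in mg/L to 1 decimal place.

k = ln2/t½ = ln2/27 ≈ 0.025672 h⁻¹; fraction remaining f = e^(−kτ) = e^(−0.025672×72) ≈ 0.1575.
Each bolus raises the concentration by D/Vd = 1652/100 ≈ 16.520 mg/L.
Steady-state trough Cmin,ss = C₀·f/(1−f) ≈ 16.520 × 0.1575/0.8425 ≈ 3.088 mg/L.
Trough 3.1 mg/L vs MEC 2 mg/L: adequate.

3.1 mg/L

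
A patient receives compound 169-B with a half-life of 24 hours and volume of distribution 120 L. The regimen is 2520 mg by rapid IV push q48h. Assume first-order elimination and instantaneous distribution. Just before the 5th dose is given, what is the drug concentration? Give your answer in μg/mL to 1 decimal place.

f = (1/2)^(τ/t½) = (1/2)^(48/24) ≈ 0.2500.
C₀ = D/Vd = 2520/120 ≈ 21.000 μg/mL.
Before the 5th dose, 4 doses have been given. Superposition: Cmin = C₀·(f + f² + … + f^4).
≈ 21.000 × (0.2500 + 0.0625 + 0.0156 + 0.0039) ≈ 21.000 × 0.3320 ≈ 6.972 μg/mL.

7.0 μg/mL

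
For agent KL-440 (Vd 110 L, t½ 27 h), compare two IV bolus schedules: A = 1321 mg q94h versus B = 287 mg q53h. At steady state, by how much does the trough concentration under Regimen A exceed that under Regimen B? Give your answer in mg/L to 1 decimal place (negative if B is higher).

0.3 mg/L

Regimen A: f = (1/2)^(94/27) ≈ 0.0895; Cmin,ss = (1321/110)·f/(1−f) ≈ 1.180 mg/L.
Regimen B: f = (1/2)^(53/27) ≈ 0.2565; Cmin,ss = (287/110)·f/(1−f) ≈ 0.900 mg/L.
Difference ≈ 1.180 − 0.900 ≈ 0.280 mg/L.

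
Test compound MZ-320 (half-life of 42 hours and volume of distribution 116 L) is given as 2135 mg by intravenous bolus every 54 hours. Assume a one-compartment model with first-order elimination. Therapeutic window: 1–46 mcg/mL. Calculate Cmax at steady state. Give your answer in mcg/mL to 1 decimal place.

Over one 54-h interval, 54/42 ≈ 1.2857 half-lives elapse, leaving f ≈ 0.4102 of each dose.
At steady state, accumulation factor R = 1/(1 − e^(−kτ)) ≈ 1.6955.
Single-dose peak C₀ = D/Vd = 2135/116 ≈ 18.405 mcg/mL.
Steady-state peak Cmax,ss = C₀·R ≈ 18.405 × 1.6955 ≈ 31.206 mcg/mL.
Peak 31.2 mcg/mL vs MTC 46 mcg/mL: below toxic threshold.

31.2 mcg/mL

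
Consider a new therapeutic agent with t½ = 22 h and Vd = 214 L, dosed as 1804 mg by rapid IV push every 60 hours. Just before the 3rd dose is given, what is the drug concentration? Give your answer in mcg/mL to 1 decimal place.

1.5 mcg/mL

f = (1/2)^(τ/t½) = (1/2)^(60/22) ≈ 0.1510.
C₀ = D/Vd = 1804/214 ≈ 8.430 mcg/mL.
Before the 3rd dose, 2 doses have been given. Superposition: Cmin = C₀·(f + f²).
≈ 8.430 × (0.1510 + 0.0228) ≈ 8.430 × 0.1738 ≈ 1.465 mcg/mL.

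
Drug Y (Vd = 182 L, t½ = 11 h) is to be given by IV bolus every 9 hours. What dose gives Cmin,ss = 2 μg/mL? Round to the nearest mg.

τ/t½ = 9/11 ≈ 0.81818, so f = (1/2)^(9/11) ≈ 0.567156.
Cmin,ss = (D/Vd)·f/(1−f), so D = Cmin,ss·Vd·(1−f)/f.
D = 2 × 182 × (1−f)/f ≈ 2 × 182 × 0.76318 ≈ 277.80 mg.

278 mg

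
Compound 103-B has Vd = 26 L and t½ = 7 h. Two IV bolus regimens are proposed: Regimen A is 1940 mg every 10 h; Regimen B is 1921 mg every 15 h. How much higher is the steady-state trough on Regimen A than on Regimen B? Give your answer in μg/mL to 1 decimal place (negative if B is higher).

Regimen A: f = (1/2)^(10/7) ≈ 0.3715; Cmin,ss = (1940/26)·f/(1−f) ≈ 44.104 μg/mL.
Regimen B: f = (1/2)^(15/7) ≈ 0.2264; Cmin,ss = (1921/26)·f/(1−f) ≈ 21.623 μg/mL.
Difference ≈ 44.104 − 21.623 ≈ 22.481 μg/mL.

22.5 μg/mL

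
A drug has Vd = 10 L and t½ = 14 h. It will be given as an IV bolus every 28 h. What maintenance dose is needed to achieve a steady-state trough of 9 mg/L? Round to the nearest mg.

τ/t½ = 28/14 ≈ 2, so f = (1/2)^(28/14) ≈ 0.250000.
Cmin,ss = (D/Vd)·f/(1−f), so D = Cmin,ss·Vd·(1−f)/f.
D = 9 × 10 × (1−f)/f ≈ 9 × 10 × 3.00000 ≈ 270.00 mg.

270 mg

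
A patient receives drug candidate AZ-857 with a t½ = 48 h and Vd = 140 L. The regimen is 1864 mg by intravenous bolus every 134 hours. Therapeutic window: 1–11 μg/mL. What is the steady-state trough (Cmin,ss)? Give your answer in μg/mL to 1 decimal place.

2.2 μg/mL

k = ln2/t½ = ln2/48 ≈ 0.014441 h⁻¹; fraction remaining f = e^(−kτ) = e^(−0.014441×134) ≈ 0.1444.
Single-dose peak C₀ = D/Vd = 1864/140 ≈ 13.314 μg/mL.
Steady-state trough Cmin,ss = C₀·f/(1−f) ≈ 13.314 × 0.1444/0.8556 ≈ 2.247 μg/mL.
Trough 2.2 μg/mL vs MEC 1 μg/mL: adequate.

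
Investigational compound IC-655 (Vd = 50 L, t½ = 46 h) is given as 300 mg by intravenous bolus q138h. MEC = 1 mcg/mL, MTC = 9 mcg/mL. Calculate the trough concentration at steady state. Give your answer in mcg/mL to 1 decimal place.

The dosing interval is 3 half-lives, so f = 2^(−3) = 0.125.
At steady state, R = 1/(1 − 0.125) = 8/7.
Single-dose peak C₀ = D/Vd = 300/50 = 6 mcg/mL.
Steady-state peak Cmax,ss = C₀·R = 6 × 8/7 ≈ 6.857 mcg/mL.
Steady-state trough Cmin,ss = Cmax,ss·f ≈ 6.857 × 0.125 ≈ 0.857 mcg/mL.
Trough 0.9 mcg/mL vs MEC 1 mcg/mL: subtherapeutic.

0.9 mcg/mL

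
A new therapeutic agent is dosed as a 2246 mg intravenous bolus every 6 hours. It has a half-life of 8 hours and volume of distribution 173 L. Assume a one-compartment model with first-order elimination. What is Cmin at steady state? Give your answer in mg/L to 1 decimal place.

19.0 mg/L

Over one 6-h interval, 6/8 ≈ 0.75 half-lives elapse, leaving f ≈ 0.5946 of each dose.
Each bolus raises the concentration by D/Vd = 2246/173 ≈ 12.983 mg/L.
Steady-state trough Cmin,ss = C₀·f/(1−f) ≈ 12.983 × 0.5946/0.4054 ≈ 19.042 mg/L.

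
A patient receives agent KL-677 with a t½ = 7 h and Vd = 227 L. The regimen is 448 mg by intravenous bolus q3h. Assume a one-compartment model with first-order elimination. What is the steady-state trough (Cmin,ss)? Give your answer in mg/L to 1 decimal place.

Over one 3-h interval, 3/7 ≈ 0.42857 half-lives elapse, leaving f ≈ 0.7430 of each dose.
Each bolus raises the concentration by D/Vd = 448/227 ≈ 1.974 mg/L.
Steady-state trough Cmin,ss = C₀·f/(1−f) ≈ 1.974 × 0.7430/0.2570 ≈ 5.707 mg/L.

5.7 mg/L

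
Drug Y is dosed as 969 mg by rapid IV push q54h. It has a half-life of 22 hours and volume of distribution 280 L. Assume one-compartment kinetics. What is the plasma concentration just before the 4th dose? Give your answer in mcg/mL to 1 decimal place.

0.8 mcg/mL

f = (1/2)^(τ/t½) = (1/2)^(54/22) ≈ 0.1824.
C₀ = D/Vd = 969/280 ≈ 3.461 mcg/mL.
Before the 4th dose, 3 doses have been given. Superposition: Cmin = C₀·(f + f² + … + f^3).
≈ 3.461 × (0.1824 + 0.0333 + 0.0061) ≈ 3.461 × 0.2218 ≈ 0.768 mcg/mL.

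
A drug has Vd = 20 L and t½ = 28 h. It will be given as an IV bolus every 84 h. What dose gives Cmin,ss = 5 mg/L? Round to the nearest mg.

τ/t½ = 84/28 ≈ 3, so f = (1/2)^(84/28) ≈ 0.125000.
Cmin,ss = (D/Vd)·f/(1−f), so D = Cmin,ss·Vd·(1−f)/f.
D = 5 × 20 × (1−f)/f ≈ 5 × 20 × 7.00000 ≈ 700.00 mg.

700 mg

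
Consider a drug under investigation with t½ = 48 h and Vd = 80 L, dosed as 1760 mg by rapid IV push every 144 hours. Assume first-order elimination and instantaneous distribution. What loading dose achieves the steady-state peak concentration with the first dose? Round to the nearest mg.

2011 mg

f = (1/2)^(144/48) ≈ 0.125000; accumulation ratio R = 1/(1−f) ≈ 1.14286.
Loading dose to hit Cmax,ss on first dose: D_load = D_maint·R ≈ 1760 × 1.14286 ≈ 2011.43 mg.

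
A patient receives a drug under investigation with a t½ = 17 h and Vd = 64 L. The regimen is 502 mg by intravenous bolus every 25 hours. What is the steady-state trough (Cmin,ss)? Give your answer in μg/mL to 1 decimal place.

4.4 μg/mL

Over one 25-h interval, 25/17 ≈ 1.4706 half-lives elapse, leaving f ≈ 0.3608 of each dose.
Accumulation ratio R = 1/(1 − f) ≈ 1/0.6392 ≈ 1.5645.
Each bolus raises the concentration by D/Vd = 502/64 ≈ 7.844 μg/mL.
Cmax,ss = C₀/(1 − f) ≈ 7.844/0.6392 ≈ 12.272 μg/mL.
Steady-state trough Cmin,ss = Cmax,ss·f ≈ 12.272 × 0.3608 ≈ 4.428 μg/mL.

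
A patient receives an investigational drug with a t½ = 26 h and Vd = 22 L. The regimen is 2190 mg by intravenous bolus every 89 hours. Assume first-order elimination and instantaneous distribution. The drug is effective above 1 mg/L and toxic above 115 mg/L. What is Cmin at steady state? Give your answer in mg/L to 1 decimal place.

Over one 89-h interval, 89/26 ≈ 3.4231 half-lives elapse, leaving f ≈ 0.0932 of each dose.
Each bolus raises the concentration by D/Vd = 2190/22 ≈ 99.545 mg/L.
Steady-state trough Cmin,ss = C₀·f/(1−f) ≈ 99.545 × 0.0932/0.9068 ≈ 10.231 mg/L.
Trough 10.2 mg/L vs MEC 1 mg/L: adequate.

10.2 mg/L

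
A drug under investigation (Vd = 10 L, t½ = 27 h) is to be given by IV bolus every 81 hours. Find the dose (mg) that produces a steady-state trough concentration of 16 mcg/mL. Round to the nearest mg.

1120 mg

τ/t½ = 81/27 ≈ 3, so f = (1/2)^(81/27) ≈ 0.125000.
Cmin,ss = (D/Vd)·f/(1−f), so D = Cmin,ss·Vd·(1−f)/f.
D = 16 × 10 × (1−f)/f ≈ 16 × 10 × 7.00000 ≈ 1120.00 mg.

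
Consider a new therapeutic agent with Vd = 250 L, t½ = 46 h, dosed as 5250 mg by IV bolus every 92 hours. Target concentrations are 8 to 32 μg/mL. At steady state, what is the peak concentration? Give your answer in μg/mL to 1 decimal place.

28.0 μg/mL

τ = 92 h = 2 half-lives, so f = (1/2)^2 = 0.25.
At steady state, R = 1/(1 − 0.25) = 4/3.
Single-dose peak C₀ = D/Vd = 5250/250 = 21 μg/mL.
Steady-state peak Cmax,ss = C₀·R = 21 × 4/3 ≈ 28.000 μg/mL.
Peak 28.0 μg/mL vs MTC 32 μg/mL: below toxic threshold.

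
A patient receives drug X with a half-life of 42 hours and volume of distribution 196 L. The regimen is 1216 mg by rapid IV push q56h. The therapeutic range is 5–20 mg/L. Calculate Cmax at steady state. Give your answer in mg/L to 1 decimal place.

10.3 mg/L

τ/t½ = 56/42 ≈ 1.3333, so fraction remaining f = (1/2)^(56/42) ≈ 0.3969.
At steady state, accumulation factor R = 1/(1 − e^(−kτ)) ≈ 1.6581.
Single-dose peak C₀ = D/Vd = 1216/196 ≈ 6.204 mg/L.
Steady-state peak Cmax,ss = C₀·R ≈ 6.204 × 1.6581 ≈ 10.287 mg/L.
Peak 10.3 mg/L vs MTC 20 mg/L: below toxic threshold.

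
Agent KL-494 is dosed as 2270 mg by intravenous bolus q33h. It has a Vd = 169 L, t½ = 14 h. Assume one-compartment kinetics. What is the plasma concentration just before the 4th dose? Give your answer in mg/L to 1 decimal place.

3.2 mg/L

f = (1/2)^(τ/t½) = (1/2)^(33/14) ≈ 0.1952.
C₀ = D/Vd = 2270/169 ≈ 13.432 mg/L.
Before the 4th dose, 3 doses have been given. Superposition: Cmin = C₀·(f + f² + … + f^3).
≈ 13.432 × (0.1952 + 0.0381 + 0.0074) ≈ 13.432 × 0.2407 ≈ 3.233 mg/L.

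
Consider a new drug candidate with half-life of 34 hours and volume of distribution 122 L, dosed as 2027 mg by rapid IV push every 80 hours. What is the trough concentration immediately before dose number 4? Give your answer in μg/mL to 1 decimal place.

4.0 μg/mL

f = (1/2)^(τ/t½) = (1/2)^(80/34) ≈ 0.1957.
C₀ = D/Vd = 2027/122 ≈ 16.615 μg/mL.
Before the 4th dose, 3 doses have been given. Superposition: Cmin = C₀·(f + f² + … + f^3).
≈ 16.615 × (0.1957 + 0.0383 + 0.0075) ≈ 16.615 × 0.2415 ≈ 4.013 μg/mL.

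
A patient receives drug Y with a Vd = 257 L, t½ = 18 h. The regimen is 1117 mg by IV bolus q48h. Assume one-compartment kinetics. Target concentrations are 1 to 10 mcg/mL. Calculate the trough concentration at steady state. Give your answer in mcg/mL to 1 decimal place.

Over one 48-h interval, 48/18 ≈ 2.6667 half-lives elapse, leaving f ≈ 0.1575 of each dose.
Each bolus raises the concentration by D/Vd = 1117/257 ≈ 4.346 mcg/mL.
Steady-state trough Cmin,ss = C₀·f/(1−f) ≈ 4.346 × 0.1575/0.8425 ≈ 0.812 mcg/mL.
Trough 0.8 mcg/mL vs MEC 1 mcg/mL: subtherapeutic.

0.8 mcg/mL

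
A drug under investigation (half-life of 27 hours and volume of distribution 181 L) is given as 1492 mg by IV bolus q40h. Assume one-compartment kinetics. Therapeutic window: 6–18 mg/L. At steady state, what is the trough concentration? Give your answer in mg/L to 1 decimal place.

τ/t½ = 40/27 ≈ 1.4815, so fraction remaining f = (1/2)^(40/27) ≈ 0.3581.
At steady state, accumulation factor R = 1/(1 − e^(−kτ)) ≈ 1.5579.
Single-dose peak C₀ = D/Vd = 1492/181 ≈ 8.243 mg/L.
Steady-state peak Cmax,ss = C₀·R ≈ 8.243 × 1.5579 ≈ 12.842 mg/L.
One interval later, Cmin,ss = Cmax,ss·e^(−kτ) ≈ 12.842 × 0.3581 ≈ 4.599 mg/L.
Trough 4.6 mg/L vs MEC 6 mg/L: subtherapeutic.

4.6 mg/L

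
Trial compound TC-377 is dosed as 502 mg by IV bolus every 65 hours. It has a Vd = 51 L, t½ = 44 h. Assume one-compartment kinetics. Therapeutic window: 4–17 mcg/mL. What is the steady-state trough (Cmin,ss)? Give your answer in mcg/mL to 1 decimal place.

Over one 65-h interval, 65/44 ≈ 1.4773 half-lives elapse, leaving f ≈ 0.3592 of each dose.
Accumulation ratio R = 1/(1 − f) ≈ 1/0.6408 ≈ 1.5605.
Each bolus raises the concentration by D/Vd = 502/51 ≈ 9.843 mcg/mL.
Cmax,ss = C₀/(1 − f) ≈ 9.843/0.6408 ≈ 15.360 mcg/mL.
Steady-state trough Cmin,ss = Cmax,ss·f ≈ 15.360 × 0.3592 ≈ 5.517 mcg/mL.
Trough 5.5 mcg/mL vs MEC 4 mcg/mL: adequate.

5.5 mcg/mL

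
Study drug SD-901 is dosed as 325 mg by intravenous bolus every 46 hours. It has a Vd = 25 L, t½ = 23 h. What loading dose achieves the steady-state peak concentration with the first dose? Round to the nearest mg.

433 mg

f = (1/2)^(46/23) ≈ 0.250000; accumulation ratio R = 1/(1−f) ≈ 1.33333.
Loading dose to hit Cmax,ss on first dose: D_load = D_maint·R ≈ 325 × 1.33333 ≈ 433.33 mg.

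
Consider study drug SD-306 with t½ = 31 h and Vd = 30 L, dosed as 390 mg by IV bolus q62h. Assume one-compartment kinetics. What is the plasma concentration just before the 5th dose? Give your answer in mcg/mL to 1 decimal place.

4.3 mcg/mL

f = (1/2)^(τ/t½) = (1/2)^(62/31) ≈ 0.2500.
C₀ = D/Vd = 390/30 ≈ 13.000 mcg/mL.
Before the 5th dose, 4 doses have been given. Superposition: Cmin = C₀·(f + f² + … + f^4).
≈ 13.000 × (0.2500 + 0.0625 + 0.0156 + 0.0039) ≈ 13.000 × 0.3320 ≈ 4.316 mcg/mL.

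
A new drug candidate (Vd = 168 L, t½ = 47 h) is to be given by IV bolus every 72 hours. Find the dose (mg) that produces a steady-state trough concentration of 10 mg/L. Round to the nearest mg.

τ/t½ = 72/47 ≈ 1.5319, so f = (1/2)^(72/47) ≈ 0.345818.
Cmin,ss = (D/Vd)·f/(1−f), so D = Cmin,ss·Vd·(1−f)/f.
D = 10 × 168 × (1−f)/f ≈ 10 × 168 × 1.89169 ≈ 3178.04 mg.

3178 mg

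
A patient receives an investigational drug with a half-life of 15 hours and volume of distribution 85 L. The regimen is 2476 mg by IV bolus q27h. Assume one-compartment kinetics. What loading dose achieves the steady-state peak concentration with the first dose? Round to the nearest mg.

3474 mg

f = (1/2)^(27/15) ≈ 0.287175; accumulation ratio R = 1/(1−f) ≈ 1.40287.
Loading dose to hit Cmax,ss on first dose: D_load = D_maint·R ≈ 2476 × 1.40287 ≈ 3473.51 mg.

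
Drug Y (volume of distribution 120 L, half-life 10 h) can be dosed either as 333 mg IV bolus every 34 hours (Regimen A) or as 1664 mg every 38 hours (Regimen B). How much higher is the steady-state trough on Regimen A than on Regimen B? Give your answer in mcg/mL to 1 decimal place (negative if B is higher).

-0.8 mcg/mL

Regimen A: f = (1/2)^(34/10) ≈ 0.0947; Cmin,ss = (333/120)·f/(1−f) ≈ 0.290 mcg/mL.
Regimen B: f = (1/2)^(38/10) ≈ 0.0718; Cmin,ss = (1664/120)·f/(1−f) ≈ 1.073 mcg/mL.
Difference ≈ 0.290 − 1.073 ≈ -0.783 mcg/mL.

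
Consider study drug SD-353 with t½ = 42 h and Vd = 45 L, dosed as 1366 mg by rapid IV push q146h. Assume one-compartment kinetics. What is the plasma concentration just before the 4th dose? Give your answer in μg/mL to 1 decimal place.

3.0 μg/mL

f = (1/2)^(τ/t½) = (1/2)^(146/42) ≈ 0.0899.
C₀ = D/Vd = 1366/45 ≈ 30.356 μg/mL.
Before the 4th dose, 3 doses have been given. Superposition: Cmin = C₀·(f + f² + … + f^3).
≈ 30.356 × (0.0899 + 0.0081 + 0.0007) ≈ 30.356 × 0.0987 ≈ 2.996 μg/mL.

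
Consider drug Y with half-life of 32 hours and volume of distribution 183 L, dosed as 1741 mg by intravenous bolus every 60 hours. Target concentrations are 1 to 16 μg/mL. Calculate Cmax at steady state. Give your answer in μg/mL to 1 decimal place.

Over one 60-h interval, 60/32 ≈ 1.875 half-lives elapse, leaving f ≈ 0.2726 of each dose.
At steady state, accumulation factor R = 1/(1 − e^(−kτ)) ≈ 1.3748.
Each bolus raises the concentration by D/Vd = 1741/183 ≈ 9.514 μg/mL.
Steady-state peak Cmax,ss = C₀·R ≈ 9.514 × 1.3748 ≈ 13.080 μg/mL.
Peak 13.1 μg/mL vs MTC 16 μg/mL: below toxic threshold.

13.1 μg/mL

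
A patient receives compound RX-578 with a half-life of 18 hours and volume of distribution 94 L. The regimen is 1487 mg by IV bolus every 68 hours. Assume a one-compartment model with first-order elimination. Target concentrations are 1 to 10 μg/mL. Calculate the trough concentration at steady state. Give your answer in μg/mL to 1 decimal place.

τ/t½ = 68/18 ≈ 3.7778, so fraction remaining f = (1/2)^(68/18) ≈ 0.0729.
Accumulation ratio R = 1/(1 − f) ≈ 1/0.9271 ≈ 1.0786.
Single-dose peak C₀ = D/Vd = 1487/94 ≈ 15.819 μg/mL.
Steady-state peak Cmax,ss = C₀·R ≈ 15.819 × 1.0786 ≈ 17.062 μg/mL.
One interval later, Cmin,ss = Cmax,ss·e^(−kτ) ≈ 17.062 × 0.0729 ≈ 1.244 μg/mL.
Trough 1.2 μg/mL vs MEC 1 μg/mL: adequate.

1.2 μg/mL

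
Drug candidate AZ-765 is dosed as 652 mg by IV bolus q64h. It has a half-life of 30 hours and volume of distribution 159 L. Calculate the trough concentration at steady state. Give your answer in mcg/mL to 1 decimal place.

1.2 mcg/mL

k = ln2/t½ = ln2/30 ≈ 0.023105 h⁻¹; fraction remaining f = e^(−kτ) = e^(−0.023105×64) ≈ 0.2279.
Accumulation ratio R = 1/(1 − f) ≈ 1/0.7721 ≈ 1.2952.
Single-dose peak C₀ = D/Vd = 652/159 ≈ 4.101 mcg/mL.
Steady-state peak Cmax,ss = C₀·R ≈ 4.101 × 1.2952 ≈ 5.312 mcg/mL.
One interval later, Cmin,ss = Cmax,ss·e^(−kτ) ≈ 5.312 × 0.2279 ≈ 1.211 mcg/mL.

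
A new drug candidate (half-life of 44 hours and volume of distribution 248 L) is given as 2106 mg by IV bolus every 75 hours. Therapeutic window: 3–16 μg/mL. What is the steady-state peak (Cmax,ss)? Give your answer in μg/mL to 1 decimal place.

τ/t½ = 75/44 ≈ 1.7045, so fraction remaining f = (1/2)^(75/44) ≈ 0.3068.
At steady state, accumulation factor R = 1/(1 − e^(−kτ)) ≈ 1.4426.
Single-dose peak C₀ = D/Vd = 2106/248 ≈ 8.492 μg/mL.
Steady-state peak Cmax,ss = C₀·R ≈ 8.492 × 1.4426 ≈ 12.251 μg/mL.
Peak 12.3 μg/mL vs MTC 16 μg/mL: below toxic threshold.

12.3 μg/mL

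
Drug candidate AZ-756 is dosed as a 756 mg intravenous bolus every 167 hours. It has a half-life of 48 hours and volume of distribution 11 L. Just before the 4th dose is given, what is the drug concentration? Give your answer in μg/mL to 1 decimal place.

f = (1/2)^(τ/t½) = (1/2)^(167/48) ≈ 0.0897.
C₀ = D/Vd = 756/11 ≈ 68.727 μg/mL.
Before the 4th dose, 3 doses have been given. Superposition: Cmin = C₀·(f + f² + … + f^3).
≈ 68.727 × (0.0897 + 0.0080 + 0.0007) ≈ 68.727 × 0.0984 ≈ 6.763 μg/mL.

6.8 μg/mL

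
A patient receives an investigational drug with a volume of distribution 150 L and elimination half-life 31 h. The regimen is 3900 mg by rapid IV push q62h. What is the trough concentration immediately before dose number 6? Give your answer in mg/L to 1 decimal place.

f = (1/2)^(τ/t½) = (1/2)^(62/31) ≈ 0.2500.
C₀ = D/Vd = 3900/150 ≈ 26.000 mg/L.
Before the 6th dose, 5 doses have been given. Superposition: Cmin = C₀·(f + f² + … + f^5).
≈ 26.000 × (0.2500 + 0.0625 + 0.0156 + 0.0039 + 0.0010) ≈ 26.000 × 0.3330 ≈ 8.658 mg/L.

8.7 mg/L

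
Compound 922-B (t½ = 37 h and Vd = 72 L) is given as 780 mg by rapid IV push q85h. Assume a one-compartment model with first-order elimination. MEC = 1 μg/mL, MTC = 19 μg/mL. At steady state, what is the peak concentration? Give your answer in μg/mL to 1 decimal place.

τ/t½ = 85/37 ≈ 2.2973, so fraction remaining f = (1/2)^(85/37) ≈ 0.2034.
Accumulation ratio R = 1/(1 − f) ≈ 1/0.7966 ≈ 1.2553.
Each bolus raises the concentration by D/Vd = 780/72 ≈ 10.833 μg/mL.
Cmax,ss = C₀/(1 − f) ≈ 10.833/0.7966 ≈ 13.599 μg/mL.
Peak 13.6 μg/mL vs MTC 19 μg/mL: below toxic threshold.

13.6 μg/mL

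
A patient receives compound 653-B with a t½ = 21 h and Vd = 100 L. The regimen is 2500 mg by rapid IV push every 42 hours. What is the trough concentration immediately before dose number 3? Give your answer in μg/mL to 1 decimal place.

7.8 μg/mL

f = (1/2)^(τ/t½) = (1/2)^(42/21) ≈ 0.2500.
C₀ = D/Vd = 2500/100 ≈ 25.000 μg/mL.
Before the 3rd dose, 2 doses have been given. Superposition: Cmin = C₀·(f + f²).
≈ 25.000 × (0.2500 + 0.0625) ≈ 25.000 × 0.3125 ≈ 7.812 μg/mL.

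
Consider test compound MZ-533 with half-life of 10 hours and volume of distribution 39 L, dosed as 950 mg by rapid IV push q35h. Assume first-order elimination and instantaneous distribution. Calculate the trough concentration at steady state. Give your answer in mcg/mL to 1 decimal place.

2.4 mcg/mL

τ/t½ = 35/10 ≈ 3.5, so fraction remaining f = (1/2)^(35/10) ≈ 0.0884.
At steady state, accumulation factor R = 1/(1 − e^(−kτ)) ≈ 1.0970.
Single-dose peak C₀ = D/Vd = 950/39 ≈ 24.359 mcg/mL.
Steady-state peak Cmax,ss = C₀·R ≈ 24.359 × 1.0970 ≈ 26.722 mcg/mL.
One interval later, Cmin,ss = Cmax,ss·e^(−kτ) ≈ 26.722 × 0.0884 ≈ 2.362 mcg/mL.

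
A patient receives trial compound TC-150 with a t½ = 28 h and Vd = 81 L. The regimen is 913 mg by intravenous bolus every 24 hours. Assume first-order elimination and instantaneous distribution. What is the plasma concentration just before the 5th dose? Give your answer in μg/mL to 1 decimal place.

f = (1/2)^(τ/t½) = (1/2)^(24/28) ≈ 0.5520.
C₀ = D/Vd = 913/81 ≈ 11.272 μg/mL.
Before the 5th dose, 4 doses have been given. Superposition: Cmin = C₀·(f + f² + … + f^4).
≈ 11.272 × (0.5520 + 0.3047 + 0.1682 + 0.0928) ≈ 11.272 × 1.1177 ≈ 12.599 μg/mL.

12.6 μg/mL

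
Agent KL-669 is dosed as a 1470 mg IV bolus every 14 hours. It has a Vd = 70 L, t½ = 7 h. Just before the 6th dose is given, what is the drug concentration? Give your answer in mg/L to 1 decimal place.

7.0 mg/L

f = (1/2)^(τ/t½) = (1/2)^(14/7) ≈ 0.2500.
C₀ = D/Vd = 1470/70 ≈ 21.000 mg/L.
Before the 6th dose, 5 doses have been given. Superposition: Cmin = C₀·(f + f² + … + f^5).
≈ 21.000 × (0.2500 + 0.0625 + 0.0156 + 0.0039 + 0.0010) ≈ 21.000 × 0.3330 ≈ 6.993 mg/L.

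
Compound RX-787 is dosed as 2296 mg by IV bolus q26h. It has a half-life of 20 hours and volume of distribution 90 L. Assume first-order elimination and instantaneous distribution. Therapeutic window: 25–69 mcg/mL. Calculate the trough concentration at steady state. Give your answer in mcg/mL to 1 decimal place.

17.4 mcg/mL

k = ln2/t½ = ln2/20 ≈ 0.034657 h⁻¹; fraction remaining f = e^(−kτ) = e^(−0.034657×26) ≈ 0.4061.
Single-dose peak C₀ = D/Vd = 2296/90 ≈ 25.511 mcg/mL.
Steady-state trough Cmin,ss = C₀·f/(1−f) ≈ 25.511 × 0.4061/0.5939 ≈ 17.444 mcg/mL.
Trough 17.4 mcg/mL vs MEC 25 mcg/mL: subtherapeutic.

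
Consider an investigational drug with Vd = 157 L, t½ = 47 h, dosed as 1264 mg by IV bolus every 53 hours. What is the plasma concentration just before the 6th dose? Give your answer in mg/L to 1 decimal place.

6.7 mg/L

f = (1/2)^(τ/t½) = (1/2)^(53/47) ≈ 0.4577.
C₀ = D/Vd = 1264/157 ≈ 8.051 mg/L.
Before the 6th dose, 5 doses have been given. Superposition: Cmin = C₀·(f + f² + … + f^5).
≈ 8.051 × (0.4577 + 0.2095 + 0.0959 + 0.0439 + 0.0201) ≈ 8.051 × 0.8271 ≈ 6.659 mg/L.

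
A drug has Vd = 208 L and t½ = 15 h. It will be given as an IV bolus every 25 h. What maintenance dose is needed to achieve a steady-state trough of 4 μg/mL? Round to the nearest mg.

τ/t½ = 25/15 ≈ 1.6667, so f = (1/2)^(25/15) ≈ 0.314980.
Cmin,ss = (D/Vd)·f/(1−f), so D = Cmin,ss·Vd·(1−f)/f.
D = 4 × 208 × (1−f)/f ≈ 4 × 208 × 2.17480 ≈ 1809.43 mg.

1809 mg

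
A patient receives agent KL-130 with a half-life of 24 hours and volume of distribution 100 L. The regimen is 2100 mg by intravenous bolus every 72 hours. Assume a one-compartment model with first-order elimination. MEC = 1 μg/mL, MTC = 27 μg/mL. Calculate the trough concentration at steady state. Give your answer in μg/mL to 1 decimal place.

τ = 72 h = 3 half-lives, so f = (1/2)^3 = 0.125.
Accumulation ratio R = 1/(1 − f) = 1/0.875 = 8/7.
Single-dose peak C₀ = D/Vd = 2100/100 = 21 μg/mL.
Steady-state peak Cmax,ss = C₀·R = 21 × 8/7 ≈ 24.000 μg/mL.
Steady-state trough Cmin,ss = Cmax,ss·f ≈ 24.000 × 0.125 ≈ 3.000 μg/mL.
Trough 3.0 μg/mL vs MEC 1 μg/mL: adequate.

3.0 μg/mL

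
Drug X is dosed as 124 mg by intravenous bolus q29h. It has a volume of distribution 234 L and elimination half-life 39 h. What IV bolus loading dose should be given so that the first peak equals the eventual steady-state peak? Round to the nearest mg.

308 mg

f = (1/2)^(29/39) ≈ 0.597251; accumulation ratio R = 1/(1−f) ≈ 2.48294.
Loading dose to hit Cmax,ss on first dose: D_load = D_maint·R ≈ 124 × 2.48294 ≈ 307.88 mg.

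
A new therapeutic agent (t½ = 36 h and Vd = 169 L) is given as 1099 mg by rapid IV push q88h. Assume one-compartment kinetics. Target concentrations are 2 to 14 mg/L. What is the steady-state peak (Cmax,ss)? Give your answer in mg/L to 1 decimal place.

τ/t½ = 88/36 ≈ 2.4444, so fraction remaining f = (1/2)^(88/36) ≈ 0.1837.
At steady state, accumulation factor R = 1/(1 − e^(−kτ)) ≈ 1.2250.
Each bolus raises the concentration by D/Vd = 1099/169 ≈ 6.503 mg/L.
Steady-state peak Cmax,ss = C₀·R ≈ 6.503 × 1.2250 ≈ 7.966 mg/L.
Peak 8.0 mg/L vs MTC 14 mg/L: below toxic threshold.

8.0 mg/L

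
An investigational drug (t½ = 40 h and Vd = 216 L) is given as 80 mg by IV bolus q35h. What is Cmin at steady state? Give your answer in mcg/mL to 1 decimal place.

0.4 mcg/mL

Over one 35-h interval, 35/40 ≈ 0.875 half-lives elapse, leaving f ≈ 0.5453 of each dose.
Each bolus raises the concentration by D/Vd = 80/216 ≈ 0.370 mcg/mL.
Steady-state trough Cmin,ss = C₀·f/(1−f) ≈ 0.370 × 0.5453/0.4547 ≈ 0.444 mcg/mL.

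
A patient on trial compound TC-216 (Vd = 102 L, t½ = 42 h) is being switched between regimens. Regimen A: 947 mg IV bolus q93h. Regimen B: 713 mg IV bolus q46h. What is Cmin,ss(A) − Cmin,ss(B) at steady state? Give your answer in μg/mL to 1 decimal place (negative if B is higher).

-3.6 μg/mL

Regimen A: f = (1/2)^(93/42) ≈ 0.2155; Cmin,ss = (947/102)·f/(1−f) ≈ 2.550 μg/mL.
Regimen B: f = (1/2)^(46/42) ≈ 0.4681; Cmin,ss = (713/102)·f/(1−f) ≈ 6.152 μg/mL.
Difference ≈ 2.550 − 6.152 ≈ -3.602 μg/mL.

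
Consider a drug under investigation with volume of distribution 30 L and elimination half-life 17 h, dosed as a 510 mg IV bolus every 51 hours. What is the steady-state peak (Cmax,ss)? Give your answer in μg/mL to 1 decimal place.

τ = 51 h = 3 half-lives, so f = (1/2)^3 = 0.125.
Accumulation ratio R = 1/(1 − f) = 1/0.875 = 8/7.
Single-dose peak C₀ = D/Vd = 510/30 = 17 μg/mL.
Steady-state peak Cmax,ss = C₀·R = 17 × 8/7 ≈ 19.429 μg/mL.

19.4 μg/mL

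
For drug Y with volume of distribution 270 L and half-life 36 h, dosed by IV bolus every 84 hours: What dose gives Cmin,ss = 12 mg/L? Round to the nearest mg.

13089 mg

τ/t½ = 84/36 ≈ 2.3333, so f = (1/2)^(84/36) ≈ 0.198425.
Cmin,ss = (D/Vd)·f/(1−f), so D = Cmin,ss·Vd·(1−f)/f.
D = 12 × 270 × (1−f)/f ≈ 12 × 270 × 4.03969 ≈ 13088.60 mg.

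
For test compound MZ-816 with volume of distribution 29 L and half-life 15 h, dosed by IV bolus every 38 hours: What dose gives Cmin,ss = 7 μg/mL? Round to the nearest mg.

τ/t½ = 38/15 ≈ 2.5333, so f = (1/2)^(38/15) ≈ 0.172739.
Cmin,ss = (D/Vd)·f/(1−f), so D = Cmin,ss·Vd·(1−f)/f.
D = 7 × 29 × (1−f)/f ≈ 7 × 29 × 4.78908 ≈ 972.18 mg.

972 mg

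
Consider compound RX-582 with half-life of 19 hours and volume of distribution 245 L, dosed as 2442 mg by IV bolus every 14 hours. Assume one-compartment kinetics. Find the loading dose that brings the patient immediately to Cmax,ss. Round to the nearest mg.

6106 mg

f = (1/2)^(14/19) ≈ 0.600051; accumulation ratio R = 1/(1−f) ≈ 2.50032.
Loading dose to hit Cmax,ss on first dose: D_load = D_maint·R ≈ 2442 × 2.50032 ≈ 6105.78 mg.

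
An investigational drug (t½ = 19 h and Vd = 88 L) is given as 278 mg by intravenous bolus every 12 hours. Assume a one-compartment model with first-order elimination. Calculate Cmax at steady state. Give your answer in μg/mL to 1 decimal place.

8.9 μg/mL

Over one 12-h interval, 12/19 ≈ 0.63158 half-lives elapse, leaving f ≈ 0.6455 of each dose.
Accumulation ratio R = 1/(1 − f) ≈ 1/0.3545 ≈ 2.8209.
Each bolus raises the concentration by D/Vd = 278/88 ≈ 3.159 μg/mL.
Steady-state peak Cmax,ss = C₀·R ≈ 3.159 × 2.8209 ≈ 8.911 μg/mL.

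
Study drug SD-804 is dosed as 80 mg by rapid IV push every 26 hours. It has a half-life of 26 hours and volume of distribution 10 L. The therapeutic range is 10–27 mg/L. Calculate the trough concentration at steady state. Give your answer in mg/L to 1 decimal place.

The dosing interval is 1 half-life, so f = 2^(−1) = 0.5.
Accumulation ratio R = 1/(1 − f) = 1/0.5 = 2/1.
Single-dose peak C₀ = D/Vd = 80/10 = 8 mg/L.
Steady-state peak Cmax,ss = C₀·R = 8 × 2/1 ≈ 16.000 mg/L.
Steady-state trough Cmin,ss = Cmax,ss·f ≈ 16.000 × 0.5 ≈ 8.000 mg/L.
Trough 8.0 mg/L vs MEC 10 mg/L: subtherapeutic.

8.0 mg/L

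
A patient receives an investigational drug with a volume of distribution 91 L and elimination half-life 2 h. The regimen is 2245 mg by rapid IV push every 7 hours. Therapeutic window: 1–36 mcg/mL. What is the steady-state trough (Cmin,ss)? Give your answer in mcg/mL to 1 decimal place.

τ/t½ = 7/2 ≈ 3.5, so fraction remaining f = (1/2)^(7/2) ≈ 0.0884.
Single-dose peak C₀ = D/Vd = 2245/91 ≈ 24.670 mcg/mL.
Steady-state trough Cmin,ss = C₀·f/(1−f) ≈ 24.670 × 0.0884/0.9116 ≈ 2.392 mcg/mL.
Trough 2.4 mcg/mL vs MEC 1 mcg/mL: adequate.

2.4 mcg/mL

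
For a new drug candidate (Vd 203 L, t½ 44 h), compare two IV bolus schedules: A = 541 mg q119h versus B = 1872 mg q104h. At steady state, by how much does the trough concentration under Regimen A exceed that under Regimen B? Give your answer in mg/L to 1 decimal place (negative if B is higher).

-1.7 mg/L

Regimen A: f = (1/2)^(119/44) ≈ 0.1534; Cmin,ss = (541/203)·f/(1−f) ≈ 0.483 mg/L.
Regimen B: f = (1/2)^(104/44) ≈ 0.1943; Cmin,ss = (1872/203)·f/(1−f) ≈ 2.224 mg/L.
Difference ≈ 0.483 − 2.224 ≈ -1.741 mg/L.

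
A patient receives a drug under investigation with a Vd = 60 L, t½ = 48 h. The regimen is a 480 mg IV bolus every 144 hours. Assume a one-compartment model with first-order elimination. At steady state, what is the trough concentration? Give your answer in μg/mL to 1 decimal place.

τ = 144 h = 3 half-lives, so f = (1/2)^3 = 0.125.
At steady state, R = 1/(1 − 0.125) = 8/7.
Single-dose peak C₀ = D/Vd = 480/60 = 8 μg/mL.
Steady-state peak Cmax,ss = C₀·R = 8 × 8/7 ≈ 9.143 μg/mL.
Steady-state trough Cmin,ss = Cmax,ss·f ≈ 9.143 × 0.125 ≈ 1.143 μg/mL.

1.1 μg/mL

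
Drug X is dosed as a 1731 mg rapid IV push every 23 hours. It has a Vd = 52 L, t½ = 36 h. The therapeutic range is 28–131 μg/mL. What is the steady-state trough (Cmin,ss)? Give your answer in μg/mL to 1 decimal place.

τ/t½ = 23/36 ≈ 0.63889, so fraction remaining f = (1/2)^(23/36) ≈ 0.6422.
At steady state, accumulation factor R = 1/(1 − e^(−kτ)) ≈ 2.7949.
Single-dose peak C₀ = D/Vd = 1731/52 ≈ 33.288 μg/mL.
Steady-state peak Cmax,ss = C₀·R ≈ 33.288 × 2.7949 ≈ 93.037 μg/mL.
One interval later, Cmin,ss = Cmax,ss·e^(−kτ) ≈ 93.037 × 0.6422 ≈ 59.748 μg/mL.
Trough 59.7 μg/mL vs MEC 28 μg/mL: adequate.

59.7 μg/mL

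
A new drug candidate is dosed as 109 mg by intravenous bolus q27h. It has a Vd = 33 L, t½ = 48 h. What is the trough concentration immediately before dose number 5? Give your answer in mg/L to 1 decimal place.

f = (1/2)^(τ/t½) = (1/2)^(27/48) ≈ 0.6771.
C₀ = D/Vd = 109/33 ≈ 3.303 mg/L.
Before the 5th dose, 4 doses have been given. Superposition: Cmin = C₀·(f + f² + … + f^4).
≈ 3.303 × (0.6771 + 0.4585 + 0.3104 + 0.2102) ≈ 3.303 × 1.6562 ≈ 5.470 mg/L.

5.5 mg/L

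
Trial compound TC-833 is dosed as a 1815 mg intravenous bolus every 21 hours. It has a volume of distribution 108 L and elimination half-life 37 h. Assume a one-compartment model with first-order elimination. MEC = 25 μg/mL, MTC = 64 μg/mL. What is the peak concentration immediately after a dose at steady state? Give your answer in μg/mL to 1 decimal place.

51.7 μg/mL

τ/t½ = 21/37 ≈ 0.56757, so fraction remaining f = (1/2)^(21/37) ≈ 0.6748.
Accumulation ratio R = 1/(1 − f) ≈ 1/0.3252 ≈ 3.0750.
Single-dose peak C₀ = D/Vd = 1815/108 ≈ 16.806 μg/mL.
Cmax,ss = C₀/(1 − f) ≈ 16.806/0.3252 ≈ 51.679 μg/mL.
Peak 51.7 μg/mL vs MTC 64 μg/mL: below toxic threshold.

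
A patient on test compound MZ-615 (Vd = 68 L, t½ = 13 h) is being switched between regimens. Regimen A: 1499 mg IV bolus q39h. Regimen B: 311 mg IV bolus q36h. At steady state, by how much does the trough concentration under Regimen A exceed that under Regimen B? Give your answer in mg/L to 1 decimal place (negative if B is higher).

2.4 mg/L

Regimen A: f = (1/2)^(39/13) ≈ 0.1250; Cmin,ss = (1499/68)·f/(1−f) ≈ 3.149 mg/L.
Regimen B: f = (1/2)^(36/13) ≈ 0.1467; Cmin,ss = (311/68)·f/(1−f) ≈ 0.786 mg/L.
Difference ≈ 3.149 − 0.786 ≈ 2.363 mg/L.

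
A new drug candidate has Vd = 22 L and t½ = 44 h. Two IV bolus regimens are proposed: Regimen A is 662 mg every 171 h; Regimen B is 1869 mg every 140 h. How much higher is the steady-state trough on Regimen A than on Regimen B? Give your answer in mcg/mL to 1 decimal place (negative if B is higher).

-8.3 mcg/mL

Regimen A: f = (1/2)^(171/44) ≈ 0.0676; Cmin,ss = (662/22)·f/(1−f) ≈ 2.182 mcg/mL.
Regimen B: f = (1/2)^(140/44) ≈ 0.1102; Cmin,ss = (1869/22)·f/(1−f) ≈ 10.521 mcg/mL.
Difference ≈ 2.182 − 10.521 ≈ -8.339 mcg/mL.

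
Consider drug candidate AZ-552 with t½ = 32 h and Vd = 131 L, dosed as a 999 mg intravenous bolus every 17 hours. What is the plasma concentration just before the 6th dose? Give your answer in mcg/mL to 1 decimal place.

14.4 mcg/mL

f = (1/2)^(τ/t½) = (1/2)^(17/32) ≈ 0.6920.
C₀ = D/Vd = 999/131 ≈ 7.626 mcg/mL.
Before the 6th dose, 5 doses have been given. Superposition: Cmin = C₀·(f + f² + … + f^5).
≈ 7.626 × (0.6920 + 0.4789 + 0.3314 + 0.2293 + 0.1587) ≈ 7.626 × 1.8903 ≈ 14.415 mcg/mL.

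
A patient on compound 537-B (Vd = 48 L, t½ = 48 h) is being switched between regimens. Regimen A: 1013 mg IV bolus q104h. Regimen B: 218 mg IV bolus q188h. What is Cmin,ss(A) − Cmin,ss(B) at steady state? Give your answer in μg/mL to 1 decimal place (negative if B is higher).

5.7 μg/mL

Regimen A: f = (1/2)^(104/48) ≈ 0.2227; Cmin,ss = (1013/48)·f/(1−f) ≈ 6.046 μg/mL.
Regimen B: f = (1/2)^(188/48) ≈ 0.0662; Cmin,ss = (218/48)·f/(1−f) ≈ 0.322 μg/mL.
Difference ≈ 6.046 − 0.322 ≈ 5.724 μg/mL.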